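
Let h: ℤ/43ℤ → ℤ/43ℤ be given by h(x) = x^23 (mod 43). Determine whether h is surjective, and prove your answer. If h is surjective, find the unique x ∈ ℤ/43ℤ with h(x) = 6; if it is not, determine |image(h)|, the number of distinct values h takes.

Since 43 is prime, the nonzero elements of ℤ/43ℤ form a cyclic group of order 42.
As gcd(23, 42) = 1, raising to the 23rd power is a bijection on this group: if a^23 ≡ b^23 then (ab^{−1})^23 = 1, and the only element of order dividing gcd(23, 42) = 1 is 1, so a = b.
With h(0) = 0 this makes h injective on all of ℤ/43ℤ, hence bijective (finite equal-size domain and codomain). In particular h is surjective.
Since h is surjective, we find the preimage of 6. The inverse of x ↦ x^23 on (ℤ/43ℤ)^× is x ↦ x^11, because 23·11 = 253 = 6·42 + 1 ≡ 1 (mod 42) and x^{42} = 1 for x ≠ 0 (Fermat). So h⁻¹(6) = 6^11 mod 43.
Repeated squaring mod 43: 6^1 ≡ 6, 6^2 ≡ 6² = 36, 6^4 ≡ 36² = 1296 ≡ 6, 6^8 ≡ 6² = 36. Since 11 = 8 + 2 + 1, 6^11 ≡ 36·36·6: 36·36 = 1296 ≡ 6, then 6·6 = 36. So 6^11 ≡ 36 (mod 43).
Hence h⁻¹(6) = 36.

36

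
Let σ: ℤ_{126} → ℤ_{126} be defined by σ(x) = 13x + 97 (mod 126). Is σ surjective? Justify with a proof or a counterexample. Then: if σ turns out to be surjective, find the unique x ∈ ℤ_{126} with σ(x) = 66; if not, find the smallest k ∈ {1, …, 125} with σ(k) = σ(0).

Since gcd(13, 126) = 1, 13 is invertible modulo 126. Euclid's algorithm: 126 = 9·13 + 9, 13 = 1·9 + 4, 9 = 2·4 + 1; back-substituting gives 1 = 97·13 − 10·126, so 13⁻¹ ≡ 97 (mod 126).
Then y ↦ 97(y − 97) is a two-sided inverse to σ, so every y ∈ ℤ_{126} has a preimage.
Therefore σ is surjective.
Since σ is surjective, we compute σ⁻¹(66): solve 13x + 97 ≡ 66 (mod 126), i.e. 13x ≡ 95 (mod 126).
Multiplying by 13⁻¹ = 97 gives x ≡ 97·95 = 9215 = 73·126 + 17 ≡ 17 (mod 126).
Check: σ(17) = 13·17 + 97 = 318 = 2·126 + 66 ≡ 66 (mod 126).

17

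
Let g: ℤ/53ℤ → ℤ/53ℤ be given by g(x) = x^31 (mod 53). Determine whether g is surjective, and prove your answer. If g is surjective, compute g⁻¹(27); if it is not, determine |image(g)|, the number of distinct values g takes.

Since 53 is prime, the nonzero elements of ℤ/53ℤ form a cyclic group of order 52.
As gcd(31, 52) = 1, raising to the 31st power is a bijection on this group: if x_1^31 ≡ x_2^31 then (x_1x_2^{−1})^31 = 1, and the only element of order dividing gcd(31, 52) = 1 is 1, so x_1 = x_2.
With g(0) = 0 this makes g injective on all of ℤ/53ℤ, hence bijective (finite equal-size domain and codomain). In particular g is surjective.
Since g is surjective, we find the preimage of 27. The inverse of x ↦ x^31 on (ℤ/53ℤ)^× is x ↦ x^47, because 31·47 = 1457 = 28·52 + 1 ≡ 1 (mod 52) and x^{52} = 1 for x ≠ 0 (Fermat). So g⁻¹(27) = 27^47 mod 53.
Repeated squaring mod 53: 27^1 ≡ 27, 27^2 ≡ 27² = 729 ≡ 40, 27^4 ≡ 40² = 1600 ≡ 10, 27^8 ≡ 10² = 100 ≡ 47, 27^16 ≡ 47² = 2209 ≡ 36, 27^32 ≡ 36² = 1296 ≡ 24. Since 47 = 32 + 8 + 4 + 2 + 1, 27^47 ≡ 24·47·10·40·27: 24·47 = 1128 ≡ 15, then 15·10 = 150 ≡ 44, then 44·40 = 1760 ≡ 11, then 11·27 = 297 ≡ 32. So 27^47 ≡ 32 (mod 53).
Hence g⁻¹(27) = 32.

32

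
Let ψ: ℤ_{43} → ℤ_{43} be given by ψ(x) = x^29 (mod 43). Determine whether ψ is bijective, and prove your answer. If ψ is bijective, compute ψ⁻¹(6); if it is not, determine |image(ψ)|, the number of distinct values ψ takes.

36

Since 43 is prime, the nonzero elements of ℤ_{43} form a cyclic group of order 42.
As gcd(29, 42) = 1, raising to the 29th power is a bijection on this group: if x_1^29 ≡ x_2^29 then (x_1x_2^{−1})^29 = 1, and the only element of order dividing gcd(29, 42) = 1 is 1, so x_1 = x_2.
With ψ(0) = 0 this makes ψ injective on all of ℤ_{43}, hence bijective (finite equal-size domain and codomain). In particular ψ is bijective.
Since ψ is bijective, we find the preimage of 6. The inverse of x ↦ x^29 on (ℤ_{43})^× is x ↦ x^29, because 29·29 = 841 = 20·42 + 1 ≡ 1 (mod 42) and x^{42} = 1 for x ≠ 0 (Fermat). So ψ⁻¹(6) = 6^29 mod 43.
Repeated squaring mod 43: 6^1 ≡ 6, 6^2 ≡ 6² = 36, 6^4 ≡ 36² = 1296 ≡ 6, 6^8 ≡ 6² = 36, 6^16 ≡ 36² = 1296 ≡ 6. Since 29 = 16 + 8 + 4 + 1, 6^29 ≡ 6·36·6·6: 6·36 = 216 ≡ 1, then 1·6 = 6, then 6·6 = 36. So 6^29 ≡ 36 (mod 43).
Hence ψ⁻¹(6) = 36.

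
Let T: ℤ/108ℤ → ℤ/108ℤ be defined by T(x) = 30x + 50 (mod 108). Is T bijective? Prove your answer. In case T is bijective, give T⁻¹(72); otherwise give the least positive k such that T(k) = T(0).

18

By definition, T is injective if T(a) = T(b) implies a = b.
We have gcd(30, 108) = 6 > 1. Taking a = 0 and b = 18: T(0) = 50 and T(18) = 30·18 + 50 = 590 ≡ 50 (mod 108).
So T(0) = T(18) while 0 ≠ 18, therefore T is not injective, hence not bijective.
Since T is not bijective, we find the least positive k with T(k) = T(0): this means 30k ≡ 0 (mod 108), i.e. 108 ∣ 30k. Since gcd(30, 108) = 6, dividing through by 6 this holds exactly when 18 ∣ 5k, and as gcd(5, 18) = 1, exactly when 18 ∣ k.
The smallest positive such k is 18.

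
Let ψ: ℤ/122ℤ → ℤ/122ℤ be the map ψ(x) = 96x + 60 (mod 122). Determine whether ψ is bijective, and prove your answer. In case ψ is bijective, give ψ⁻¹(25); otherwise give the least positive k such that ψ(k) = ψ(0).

We have gcd(96, 122) = 2 > 1. Taking a = 0 and b = 61: ψ(0) = 60 and ψ(61) = 96·61 + 60 = 5916 ≡ 60 (mod 122).
So ψ(0) = ψ(61) while 0 ≠ 61, hence ψ is not injective, hence not bijective.
Since ψ is not bijective, we find the least positive k with ψ(k) = ψ(0): this means 96k ≡ 0 (mod 122), i.e. 122 ∣ 96k. Since gcd(96, 122) = 2, dividing through by 2 this holds exactly when 61 ∣ 48k, and as gcd(48, 61) = 1, exactly when 61 ∣ k.
The smallest positive such k is 61.

61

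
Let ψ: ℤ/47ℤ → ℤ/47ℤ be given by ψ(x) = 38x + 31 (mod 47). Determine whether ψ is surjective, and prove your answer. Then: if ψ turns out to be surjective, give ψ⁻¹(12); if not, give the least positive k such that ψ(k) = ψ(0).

23

Recall: surjectivity means every element of the codomain has a preimage under ψ.
Since gcd(38, 47) = 1, 38 is invertible modulo 47. Euclid's algorithm: 47 = 1·38 + 9, 38 = 4·9 + 2, 9 = 4·2 + 1; back-substituting gives 1 = 26·38 − 21·47, so 38⁻¹ ≡ 26 (mod 47).
Then y ↦ 26(y − 31) is a two-sided inverse to ψ, so every y ∈ ℤ/47ℤ has a preimage.
Thus ψ is surjective.
Since ψ is surjective, we find ψ⁻¹(12): we need 38x ≡ 12 − 31 ≡ 28 (mod 47). Using 38⁻¹ = 26: x ≡ 26·28 = 728 = 15·47 + 23, so x = 23.
Check: ψ(23) = 38·23 + 31 = 905 = 19·47 + 12 ≡ 12 (mod 47).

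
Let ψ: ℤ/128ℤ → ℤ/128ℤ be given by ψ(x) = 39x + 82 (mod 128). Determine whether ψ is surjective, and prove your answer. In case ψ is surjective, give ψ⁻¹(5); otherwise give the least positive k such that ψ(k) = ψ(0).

Since gcd(39, 128) = 1, 39 is invertible modulo 128. Euclid's algorithm: 128 = 3·39 + 11, 39 = 3·11 + 6, 11 = 1·6 + 5, 6 = 1·5 + 1; back-substituting gives 1 = 23·39 − 7·128, so 39⁻¹ ≡ 23 (mod 128).
Then y ↦ 23(y − 82) is a two-sided inverse to ψ, so every y ∈ ℤ/128ℤ has a preimage.
Therefore ψ is surjective.
Since ψ is surjective, we find ψ⁻¹(5): we need 39x ≡ 5 − 82 ≡ 51 (mod 128). Using 39⁻¹ = 23: x ≡ 23·51 = 1173 = 9·128 + 21, so x = 21.
Check: ψ(21) = 39·21 + 82 = 901 = 7·128 + 5 ≡ 5 (mod 128).

21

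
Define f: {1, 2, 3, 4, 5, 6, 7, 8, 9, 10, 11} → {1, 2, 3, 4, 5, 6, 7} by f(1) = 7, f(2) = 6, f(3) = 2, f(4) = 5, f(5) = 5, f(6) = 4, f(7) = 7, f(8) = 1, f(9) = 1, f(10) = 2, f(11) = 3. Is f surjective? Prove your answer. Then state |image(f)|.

Every element of the codomain has a preimage: 1 = f(8), 2 = f(3), 3 = f(11), 4 = f(6), 5 = f(4), 6 = f(2), 7 = f(1).
So f is surjective.
The image of f is {1, 2, 3, 4, 5, 6, 7}, which has 7 elements.

7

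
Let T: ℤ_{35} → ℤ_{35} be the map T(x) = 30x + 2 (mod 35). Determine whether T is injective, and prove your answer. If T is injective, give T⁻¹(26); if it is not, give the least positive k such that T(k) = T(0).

Recall that injectivity means: for all a, b in the domain, T(a) = T(b) implies a = b.
We have gcd(30, 35) = 5 > 1. Taking a = 0 and b = 7: T(0) = 2 and T(7) = 30·7 + 2 = 212 ≡ 2 (mod 35).
So T(0) = T(7) while 0 ≠ 7, therefore T is not injective.
Since T is not injective, we find the least positive k with T(k) = T(0): this means 30k ≡ 0 (mod 35), i.e. 35 ∣ 30k. Since gcd(30, 35) = 5, dividing through by 5 this holds exactly when 7 ∣ 6k, and as gcd(6, 7) = 1, exactly when 7 ∣ k.
The smallest positive such k is 7.

7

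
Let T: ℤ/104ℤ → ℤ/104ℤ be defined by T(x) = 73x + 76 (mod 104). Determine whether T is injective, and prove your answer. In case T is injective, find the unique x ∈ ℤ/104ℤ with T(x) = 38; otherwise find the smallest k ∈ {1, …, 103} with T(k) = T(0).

18

Recall: T is injective when T(a) = T(b) forces a = b.
Suppose T(a) = T(b) in ℤ/104ℤ. Then 73a + 76 ≡ 73b + 76 (mod 104), thus 73(a − b) ≡ 0 (mod 104).
Since gcd(73, 104) = 1, 73 is invertible modulo 104, so a − b ≡ 0 (mod 104), i.e. a = b.
So T is injective.
We now compute 73⁻¹ mod 104 explicitly. Euclid's algorithm: 104 = 1·73 + 31, 73 = 2·31 + 11, 31 = 2·11 + 9, 11 = 1·9 + 2, 9 = 4·2 + 1; back-substituting gives 1 = 57·73 − 40·104, so 73⁻¹ ≡ 57 (mod 104).
Since T is injective, we compute T⁻¹(38): solve 73x + 76 ≡ 38 (mod 104), i.e. 73x ≡ 66 (mod 104).
Multiplying by 73⁻¹ = 57 gives x ≡ 57·66 = 3762 = 36·104 + 18 ≡ 18 (mod 104).
Check: T(18) = 73·18 + 76 = 1390 = 13·104 + 38 ≡ 38 (mod 104).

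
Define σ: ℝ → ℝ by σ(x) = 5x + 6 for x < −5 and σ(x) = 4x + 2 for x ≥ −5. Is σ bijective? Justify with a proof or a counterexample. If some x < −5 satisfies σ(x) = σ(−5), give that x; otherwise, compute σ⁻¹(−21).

Both pieces are strictly increasing (slopes 5 and 4), so each is injective on its own interval.
The left piece maps (−∞, −5) onto (−∞, −19); the right piece maps [−5, ∞) onto [−18, ∞).
The images leave a gap (−19 has no preimage), so σ is not surjective, hence not bijective.
Because the two images are disjoint, no x < −5 has σ(x) = σ(−5), so we compute σ⁻¹(−21): −21 lies in (−∞, −19), so solve 5x + 6 = −21: x = (−21 − 6)/5 = −27/5.

-27/5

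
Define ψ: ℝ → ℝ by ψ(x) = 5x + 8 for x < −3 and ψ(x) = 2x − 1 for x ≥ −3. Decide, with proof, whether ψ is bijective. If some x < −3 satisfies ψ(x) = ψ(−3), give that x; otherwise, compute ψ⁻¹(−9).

-17/5

Both pieces are strictly increasing (slopes 5 and 2), so each is injective on its own interval.
The left piece maps (−∞, −3) onto (−∞, −7); the right piece maps [−3, ∞) onto [−7, ∞).
Since −7 = −7, the images partition ℝ: ψ is injective and surjective, hence bijective.
Because the two images are disjoint, no x < −3 has ψ(x) = ψ(−3), so we compute ψ⁻¹(−9): −9 lies in (−∞, −7), so solve 5x + 8 = −9: x = (−9 − 8)/5 = −17/5.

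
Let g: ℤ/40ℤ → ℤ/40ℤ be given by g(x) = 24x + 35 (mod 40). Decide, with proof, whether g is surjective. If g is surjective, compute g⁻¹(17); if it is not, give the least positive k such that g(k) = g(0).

5

Since gcd(24, 40) = 8, we have 24x ≡ 0 (mod 8) for all x, so g(x) ≡ 3 (mod 8).
But 0 ≢ 3 (mod 8), so 0 ∈ ℤ/40ℤ has no preimage. So g is not surjective.
Since g is not surjective, we find the least positive k with g(k) = g(0): this means 24k ≡ 0 (mod 40), i.e. 40 ∣ 24k. Since gcd(24, 40) = 8, dividing through by 8 this holds exactly when 5 ∣ 3k, and as gcd(3, 5) = 1, exactly when 5 ∣ k.
The smallest positive such k is 5.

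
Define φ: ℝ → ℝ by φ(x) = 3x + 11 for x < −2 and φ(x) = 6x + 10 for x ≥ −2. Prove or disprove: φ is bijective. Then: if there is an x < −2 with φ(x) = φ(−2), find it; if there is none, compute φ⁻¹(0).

Both pieces are strictly increasing (slopes 3 and 6), so each is injective on its own interval.
The left piece maps (−∞, −2) onto (−∞, 5); the right piece maps [−2, ∞) onto [−2, ∞).
These images overlap. In particular φ(−2) = −2 (right piece), and solving 3x + 11 = −2 on the left piece gives x = −13/3 < −2.
So φ(−13/3) = φ(−2) with −13/3 ≠ −2, and φ is not injective, hence not bijective. This x = −13/3 is the requested value below −2.

-13/3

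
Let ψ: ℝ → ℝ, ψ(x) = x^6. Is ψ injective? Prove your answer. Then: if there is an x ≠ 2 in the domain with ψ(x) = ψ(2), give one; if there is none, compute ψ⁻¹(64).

-2

ψ(2) = 64 = (−2)^6 = ψ(−2) (since 6 is even), with 2 ≠ −2. So ψ is not injective.
For the follow-up, such an x exists: taking x = −2 ∈ ℝ gives ψ(−2) = 64 = ψ(2) with −2 ≠ 2.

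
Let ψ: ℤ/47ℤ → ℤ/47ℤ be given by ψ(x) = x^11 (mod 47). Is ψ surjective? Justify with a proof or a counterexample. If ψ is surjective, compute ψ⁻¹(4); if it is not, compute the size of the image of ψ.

Since 47 is prime, the nonzero elements of ℤ/47ℤ form a cyclic group of order 46.
As gcd(11, 46) = 1, raising to the 11th power is a bijection on this group: if a^11 ≡ b^11 then (ab^{−1})^11 = 1, and the only element of order dividing gcd(11, 46) = 1 is 1, so a = b.
With ψ(0) = 0 this makes ψ injective on all of ℤ/47ℤ, hence bijective (finite equal-size domain and codomain). In particular ψ is surjective.
Since ψ is surjective, we find the preimage of 4. The inverse of x ↦ x^11 on (ℤ/47ℤ)^× is x ↦ x^21, because 11·21 = 231 = 5·46 + 1 ≡ 1 (mod 46) and x^{46} = 1 for x ≠ 0 (Fermat). So ψ⁻¹(4) = 4^21 mod 47.
Repeated squaring mod 47: 4^1 ≡ 4, 4^2 ≡ 4² = 16, 4^4 ≡ 16² = 256 ≡ 21, 4^8 ≡ 21² = 441 ≡ 18, 4^16 ≡ 18² = 324 ≡ 42. Since 21 = 16 + 4 + 1, 4^21 ≡ 42·21·4: 42·21 = 882 ≡ 36, then 36·4 = 144 ≡ 3. So 4^21 ≡ 3 (mod 47).
Hence ψ⁻¹(4) = 3.

3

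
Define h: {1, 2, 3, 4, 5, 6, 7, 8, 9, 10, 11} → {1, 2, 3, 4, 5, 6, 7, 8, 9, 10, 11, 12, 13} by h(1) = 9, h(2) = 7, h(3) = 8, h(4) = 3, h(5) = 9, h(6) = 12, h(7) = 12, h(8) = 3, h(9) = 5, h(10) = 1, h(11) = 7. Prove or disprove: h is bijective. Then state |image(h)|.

h(1) = 9 = h(5) with 1 ≠ 5, so h is not injective, hence not bijective.
The image of h is {1, 3, 5, 7, 8, 9, 12}, which has 7 elements.

7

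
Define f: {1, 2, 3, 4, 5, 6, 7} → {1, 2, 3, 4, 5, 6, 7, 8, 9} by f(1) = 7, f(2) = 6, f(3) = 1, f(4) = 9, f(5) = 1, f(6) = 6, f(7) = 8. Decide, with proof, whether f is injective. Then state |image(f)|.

f(3) = 1 = f(5) with 3 ≠ 5, so f is not injective.
The image of f is {1, 6, 7, 8, 9}, which has 5 elements.

5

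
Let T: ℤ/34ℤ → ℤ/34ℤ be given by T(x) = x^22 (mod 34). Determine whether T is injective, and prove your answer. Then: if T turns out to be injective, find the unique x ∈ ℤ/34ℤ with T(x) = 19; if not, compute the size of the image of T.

18

T(16): Repeated squaring mod 34: 16^1 ≡ 16, 16^2 ≡ 16² = 256 ≡ 18, 16^4 ≡ 18² = 324 ≡ 18, 16^8 ≡ 18² = 324 ≡ 18, 16^16 ≡ 18² = 324 ≡ 18. Since 22 = 16 + 4 + 2, 16^22 ≡ 18·18·18: 18·18 = 324 ≡ 18, then 18·18 = 324 ≡ 18. So 16^22 ≡ 18 (mod 34).
T(18): Repeated squaring mod 34: 18^1 ≡ 18, 18^2 ≡ 18² = 324 ≡ 18, 18^4 ≡ 18² = 324 ≡ 18, 18^8 ≡ 18² = 324 ≡ 18, 18^16 ≡ 18² = 324 ≡ 18. Since 22 = 16 + 4 + 2, 18^22 ≡ 18·18·18: 18·18 = 324 ≡ 18, then 18·18 = 324 ≡ 18. So 18^22 ≡ 18 (mod 34).
So T(16) = T(18) = 18 while 16 ≠ 18, therefore T is not injective.
Since T is not injective, we determine |image(T)|. Computing x^22 mod 34 for each x (by repeated squaring, reducing mod 34 at every step), the values T(0), T(1), …, T(33) are: 0, 1, 30, 15, 16, 19, 8, 9, 4, 21, 26, 25, 2, 33, 32, 13, 18, 17, 18, 13, 32, 33, 2, 25, 26, 21, 4, 9, 8, 19, 16, 15, 30, 1.
The distinct values are {0, 1, 2, 4, 8, 9, 13, 15, 16, 17, 18, 19, 21, 25, 26, 30, 32, 33}; there are 18 of them.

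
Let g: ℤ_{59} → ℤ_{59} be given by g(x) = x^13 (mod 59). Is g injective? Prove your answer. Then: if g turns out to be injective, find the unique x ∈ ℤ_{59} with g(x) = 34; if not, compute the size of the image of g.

Since 59 is prime, the nonzero elements of ℤ_{59} form a cyclic group of order 58.
As gcd(13, 58) = 1, raising to the 13th power is a bijection on this group: if s^13 ≡ t^13 then (st^{−1})^13 = 1, and the only element of order dividing gcd(13, 58) = 1 is 1, so s = t.
With g(0) = 0 this makes g injective on all of ℤ_{59}, hence bijective (finite equal-size domain and codomain). In particular g is injective.
Since g is injective, we find the preimage of 34. The inverse of x ↦ x^13 on (ℤ_{59})^× is x ↦ x^9, because 13·9 = 117 = 2·58 + 1 ≡ 1 (mod 58) and x^{58} = 1 for x ≠ 0 (Fermat). So g⁻¹(34) = 34^9 mod 59.
Repeated squaring mod 59: 34^1 ≡ 34, 34^2 ≡ 34² = 1156 ≡ 35, 34^4 ≡ 35² = 1225 ≡ 45, 34^8 ≡ 45² = 2025 ≡ 19. Since 9 = 8 + 1, 34^9 ≡ 19·34: 19·34 = 646 ≡ 56. So 34^9 ≡ 56 (mod 59).
Hence g⁻¹(34) = 56.

56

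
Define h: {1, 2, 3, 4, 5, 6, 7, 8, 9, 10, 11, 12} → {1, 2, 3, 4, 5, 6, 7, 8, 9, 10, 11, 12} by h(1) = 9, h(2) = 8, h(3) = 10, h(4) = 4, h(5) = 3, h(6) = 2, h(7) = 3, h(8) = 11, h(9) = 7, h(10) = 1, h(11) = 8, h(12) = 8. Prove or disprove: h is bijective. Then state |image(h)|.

h(5) = 3 = h(7) with 5 ≠ 7, so h is not injective, hence not bijective.
The image of h is {1, 2, 3, 4, 7, 8, 9, 10, 11}, which has 9 elements.

9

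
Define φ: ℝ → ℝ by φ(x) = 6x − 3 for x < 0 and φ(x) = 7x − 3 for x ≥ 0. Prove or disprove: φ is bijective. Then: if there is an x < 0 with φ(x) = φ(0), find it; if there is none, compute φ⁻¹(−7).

-2/3

Both pieces are strictly increasing (slopes 6 and 7), so each is injective on its own interval.
The left piece maps (−∞, 0) onto (−∞, −3); the right piece maps [0, ∞) onto [−3, ∞).
Since −3 = −3, the images partition ℝ: φ is injective and surjective, hence bijective.
Because the two images are disjoint, no x < 0 has φ(x) = φ(0), so we compute φ⁻¹(−7): −7 lies in (−∞, −3), so solve 6x − 3 = −7: x = (−7 + 3)/6 = −2/3.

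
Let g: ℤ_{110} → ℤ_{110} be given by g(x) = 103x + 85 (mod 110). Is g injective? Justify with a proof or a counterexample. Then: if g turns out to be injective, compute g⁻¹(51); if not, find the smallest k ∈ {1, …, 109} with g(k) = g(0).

52

By definition, injectivity means: for all x_1, x_2 in the domain, g(x_1) = g(x_2) implies x_1 = x_2.
If g(x_1) = g(x_2), then 103x_1 ≡ 103x_2 (mod 110). Because gcd(103, 110) = 1, we may cancel 103 to get x_1 ≡ x_2 (mod 110).
Therefore g is injective.
We now compute 103⁻¹ mod 110 explicitly. Euclid's algorithm: 110 = 1·103 + 7, 103 = 14·7 + 5, 7 = 1·5 + 2, 5 = 2·2 + 1; back-substituting gives 1 = 47·103 − 44·110, so 103⁻¹ ≡ 47 (mod 110).
Since g is injective, we compute g⁻¹(51): solve 103x + 85 ≡ 51 (mod 110), i.e. 103x ≡ 76 (mod 110).
Multiplying by 103⁻¹ = 47 gives x ≡ 47·76 = 3572 = 32·110 + 52 ≡ 52 (mod 110).
Check: g(52) = 103·52 + 85 = 5441 = 49·110 + 51 ≡ 51 (mod 110).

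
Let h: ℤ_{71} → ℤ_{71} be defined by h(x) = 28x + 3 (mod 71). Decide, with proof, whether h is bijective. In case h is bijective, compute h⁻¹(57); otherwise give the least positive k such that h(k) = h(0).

7

If h(s) = h(t), then 28s ≡ 28t (mod 71). Because gcd(28, 71) = 1, we may cancel 28 to get s ≡ t (mod 71).
We now compute 28⁻¹ mod 71 explicitly. Euclid's algorithm: 71 = 2·28 + 15, 28 = 1·15 + 13, 15 = 1·13 + 2, 13 = 6·2 + 1; back-substituting gives 1 = 33·28 − 13·71, so 28⁻¹ ≡ 33 (mod 71).
For any y ∈ ℤ_{71}, x = 33(y − 3) mod 71 satisfies h(x) = 28·33(y − 3) + 3 ≡ y (since 28·33 ≡ 1 mod 71). So every y has a preimage.
Hence h is bijective.
Since h is bijective, we find h⁻¹(57): we need 28x ≡ 57 − 3 ≡ 54 (mod 71). Using 28⁻¹ = 33: x ≡ 33·54 = 1782 = 25·71 + 7, so x = 7.
Check: h(7) = 28·7 + 3 = 199 = 2·71 + 57 ≡ 57 (mod 71).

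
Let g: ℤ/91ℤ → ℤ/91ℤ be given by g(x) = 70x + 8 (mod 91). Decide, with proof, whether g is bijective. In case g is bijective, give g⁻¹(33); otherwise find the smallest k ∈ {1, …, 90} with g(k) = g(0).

We have gcd(70, 91) = 7 > 1. Taking u = 0 and v = 13: g(0) = 8 and g(13) = 70·13 + 8 = 918 ≡ 8 (mod 91).
So g(0) = g(13) while 0 ≠ 13, hence g is not injective, hence not bijective.
Since g is not bijective, we find the least positive k with g(k) = g(0): this means 70k ≡ 0 (mod 91), i.e. 91 ∣ 70k. Since gcd(70, 91) = 7, dividing through by 7 this holds exactly when 13 ∣ 10k, and as gcd(10, 13) = 1, exactly when 13 ∣ k.
The smallest positive such k is 13.

13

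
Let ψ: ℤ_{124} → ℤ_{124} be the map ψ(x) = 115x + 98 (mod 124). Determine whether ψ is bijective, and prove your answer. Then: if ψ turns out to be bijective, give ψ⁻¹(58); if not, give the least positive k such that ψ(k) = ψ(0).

32

If ψ(a) = ψ(b), then 115a ≡ 115b (mod 124). Because gcd(115, 124) = 1, we may cancel 115 to get a ≡ b (mod 124).
We now compute 115⁻¹ mod 124 explicitly. Euclid's algorithm: 124 = 1·115 + 9, 115 = 12·9 + 7, 9 = 1·7 + 2, 7 = 3·2 + 1; back-substituting gives 1 = 55·115 − 51·124, so 115⁻¹ ≡ 55 (mod 124).
For any y ∈ ℤ_{124}, x = 55(y − 98) mod 124 satisfies ψ(x) = 115·55(y − 98) + 98 ≡ y (since 115·55 ≡ 1 mod 124). So every y has a preimage.
Hence ψ is bijective.
Since ψ is bijective, we find ψ⁻¹(58): we need 115x ≡ 58 − 98 ≡ 84 (mod 124). Using 115⁻¹ = 55: x ≡ 55·84 = 4620 = 37·124 + 32, so x = 32.
Check: ψ(32) = 115·32 + 98 = 3778 = 30·124 + 58 ≡ 58 (mod 124).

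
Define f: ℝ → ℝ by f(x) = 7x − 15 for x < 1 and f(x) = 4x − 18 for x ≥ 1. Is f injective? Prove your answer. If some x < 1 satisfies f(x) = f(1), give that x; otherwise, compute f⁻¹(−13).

1/7

Both pieces are strictly increasing (slopes 7 and 4), so each is injective on its own interval.
The left piece maps (−∞, 1) onto (−∞, −8); the right piece maps [1, ∞) onto [−14, ∞).
These images overlap. In particular f(1) = −14 (right piece), and solving 7x − 15 = −14 on the left piece gives x = 1/7 < 1.
So f(1/7) = f(1) with 1/7 ≠ 1, and f is not injective. This x = 1/7 is the requested value below 1.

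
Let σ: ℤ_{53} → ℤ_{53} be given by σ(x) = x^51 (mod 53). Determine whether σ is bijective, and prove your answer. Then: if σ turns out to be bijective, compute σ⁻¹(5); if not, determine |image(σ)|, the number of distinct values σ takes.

32

Since 53 is prime, the nonzero elements of ℤ_{53} form a cyclic group of order 52.
As gcd(51, 52) = 1, raising to the 51st power is a bijection on this group: if x_1^51 ≡ x_2^51 then (x_1x_2^{−1})^51 = 1, and the only element of order dividing gcd(51, 52) = 1 is 1, so x_1 = x_2.
With σ(0) = 0 this makes σ injective on all of ℤ_{53}, hence bijective (finite equal-size domain and codomain). In particular σ is bijective.
Since σ is bijective, we find the preimage of 5. The inverse of x ↦ x^51 on (ℤ_{53})^× is x ↦ x^51, because 51·51 = 2601 = 50·52 + 1 ≡ 1 (mod 52) and x^{52} = 1 for x ≠ 0 (Fermat). So σ⁻¹(5) = 5^51 mod 53.
Repeated squaring mod 53: 5^1 ≡ 5, 5^2 ≡ 5² = 25, 5^4 ≡ 25² = 625 ≡ 42, 5^8 ≡ 42² = 1764 ≡ 15, 5^16 ≡ 15² = 225 ≡ 13, 5^32 ≡ 13² = 169 ≡ 10. Since 51 = 32 + 16 + 2 + 1, 5^51 ≡ 10·13·25·5: 10·13 = 130 ≡ 24, then 24·25 = 600 ≡ 17, then 17·5 = 85 ≡ 32. So 5^51 ≡ 32 (mod 53).
Hence σ⁻¹(5) = 32.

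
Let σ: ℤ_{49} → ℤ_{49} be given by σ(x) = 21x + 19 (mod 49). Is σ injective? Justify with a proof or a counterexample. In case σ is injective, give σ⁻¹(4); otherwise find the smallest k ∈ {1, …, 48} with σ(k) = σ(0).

Recall that σ is injective if σ(u) = σ(v) implies u = v.
We have gcd(21, 49) = 7 > 1. Taking u = 0 and v = 7: σ(0) = 19 and σ(7) = 21·7 + 19 = 166 ≡ 19 (mod 49).
So σ(0) = σ(7) while 0 ≠ 7, so σ is not injective.
Since σ is not injective, we find the least positive k with σ(k) = σ(0): this means 21k ≡ 0 (mod 49), i.e. 49 ∣ 21k. Since gcd(21, 49) = 7, dividing through by 7 this holds exactly when 7 ∣ 3k, and as gcd(3, 7) = 1, exactly when 7 ∣ k.
The smallest positive such k is 7.

7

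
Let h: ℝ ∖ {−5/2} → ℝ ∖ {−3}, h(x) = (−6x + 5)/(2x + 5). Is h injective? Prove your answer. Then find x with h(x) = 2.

Suppose h(a) = h(b). Cross-multiplying: (−6a + 5)(2b + 5) = (−6b + 5)(2a + 5).
Expanding both sides and cancelling the symmetric terms leaves −40·(a − b) = 0. Since −40 ≠ 0, a = b. So h is injective.
Solving h(x) = 2: cross-multiplying gives −6x + 5 = 2(2x + 5), which rearranges to −10x = 5, so x = −1/2.

-1/2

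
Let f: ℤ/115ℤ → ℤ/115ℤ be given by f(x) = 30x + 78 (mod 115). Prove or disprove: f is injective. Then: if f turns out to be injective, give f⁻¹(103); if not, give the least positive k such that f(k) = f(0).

Recall: f is injective if f(x_1) = f(x_2) implies x_1 = x_2.
We have gcd(30, 115) = 5 > 1. Taking x_1 = 0 and x_2 = 23: f(0) = 78 and f(23) = 30·23 + 78 = 768 ≡ 78 (mod 115).
So f(0) = f(23) while 0 ≠ 23, hence f is not injective.
Since f is not injective, we find the least positive k with f(k) = f(0): this means 30k ≡ 0 (mod 115), i.e. 115 ∣ 30k. Since gcd(30, 115) = 5, dividing through by 5 this holds exactly when 23 ∣ 6k, and as gcd(6, 23) = 1, exactly when 23 ∣ k.
The smallest positive such k is 23.

23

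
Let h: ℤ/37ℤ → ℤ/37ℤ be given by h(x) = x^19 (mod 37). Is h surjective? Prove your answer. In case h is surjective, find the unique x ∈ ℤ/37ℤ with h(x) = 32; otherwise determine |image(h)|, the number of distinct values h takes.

5

Since 37 is prime, the nonzero elements of ℤ/37ℤ form a cyclic group of order 36.
As gcd(19, 36) = 1, raising to the 19th power is a bijection on this group: if u^19 ≡ v^19 then (uv^{−1})^19 = 1, and the only element of order dividing gcd(19, 36) = 1 is 1, so u = v.
With h(0) = 0 this makes h injective on all of ℤ/37ℤ, hence bijective (finite equal-size domain and codomain). In particular h is surjective.
Since h is surjective, we find the preimage of 32. The inverse of x ↦ x^19 on (ℤ/37ℤ)^× is x ↦ x^19, because 19·19 = 361 = 10·36 + 1 ≡ 1 (mod 36) and x^{36} = 1 for x ≠ 0 (Fermat). So h⁻¹(32) = 32^19 mod 37.
Repeated squaring mod 37: 32^1 ≡ 32, 32^2 ≡ 32² = 1024 ≡ 25, 32^4 ≡ 25² = 625 ≡ 33, 32^8 ≡ 33² = 1089 ≡ 16, 32^16 ≡ 16² = 256 ≡ 34. Since 19 = 16 + 2 + 1, 32^19 ≡ 34·25·32: 34·25 = 850 ≡ 36, then 36·32 = 1152 ≡ 5. So 32^19 ≡ 5 (mod 37).
Hence h⁻¹(32) = 5.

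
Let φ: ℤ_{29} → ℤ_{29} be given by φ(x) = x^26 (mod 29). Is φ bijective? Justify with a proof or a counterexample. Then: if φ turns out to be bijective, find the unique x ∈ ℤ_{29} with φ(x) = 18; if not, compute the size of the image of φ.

15

φ(14): Repeated squaring mod 29: 14^1 ≡ 14, 14^2 ≡ 14² = 196 ≡ 22, 14^4 ≡ 22² = 484 ≡ 20, 14^8 ≡ 20² = 400 ≡ 23, 14^16 ≡ 23² = 529 ≡ 7. Since 26 = 16 + 8 + 2, 14^26 ≡ 7·23·22: 7·23 = 161 ≡ 16, then 16·22 = 352 ≡ 4. So 14^26 ≡ 4 (mod 29).
φ(15): Repeated squaring mod 29: 15^1 ≡ 15, 15^2 ≡ 15² = 225 ≡ 22, 15^4 ≡ 22² = 484 ≡ 20, 15^8 ≡ 20² = 400 ≡ 23, 15^16 ≡ 23² = 529 ≡ 7. Since 26 = 16 + 8 + 2, 15^26 ≡ 7·23·22: 7·23 = 161 ≡ 16, then 16·22 = 352 ≡ 4. So 15^26 ≡ 4 (mod 29).
So φ(14) = φ(15) = 4 while 14 ≠ 15, thus φ is not injective, hence not bijective.
Since φ is not bijective, we determine |image(φ)|. Computing x^26 mod 29 for each x (by repeated squaring, reducing mod 29 at every step), the values φ(0), φ(1), …, φ(28) are: 0, 1, 22, 13, 20, 7, 25, 16, 5, 24, 9, 6, 28, 23, 4, 4, 23, 28, 6, 9, 24, 5, 16, 25, 7, 20, 13, 22, 1.
The distinct values are {0, 1, 4, 5, 6, 7, 9, 13, 16, 20, 22, 23, 24, 25, 28}; there are 15 of them.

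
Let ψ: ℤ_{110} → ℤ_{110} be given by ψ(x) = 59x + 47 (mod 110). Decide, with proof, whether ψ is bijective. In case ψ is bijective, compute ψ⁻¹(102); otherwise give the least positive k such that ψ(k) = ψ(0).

55

Recall that ψ is injective when ψ(s) = ψ(t) forces s = t.
Suppose ψ(s) = ψ(t) in ℤ_{110}. Then 59s + 47 ≡ 59t + 47 (mod 110), therefore 59(s − t) ≡ 0 (mod 110).
Since gcd(59, 110) = 1, 59 is invertible modulo 110, hence s − t ≡ 0 (mod 110), i.e. s = t.
We now compute 59⁻¹ mod 110 explicitly. Euclid's algorithm: 110 = 1·59 + 51, 59 = 1·51 + 8, 51 = 6·8 + 3, 8 = 2·3 + 2, 3 = 1·2 + 1; back-substituting gives 1 = 69·59 − 37·110, so 59⁻¹ ≡ 69 (mod 110).
For any y ∈ ℤ_{110}, x = 69(y − 47) mod 110 satisfies ψ(x) = 59·69(y − 47) + 47 ≡ y (since 59·69 ≡ 1 mod 110). So every y has a preimage.
Therefore ψ is bijective.
Since ψ is bijective, we find ψ⁻¹(102): we need 59x ≡ 102 − 47 ≡ 55 (mod 110). Using 59⁻¹ = 69: x ≡ 69·55 = 3795 = 34·110 + 55, so x = 55.
Check: ψ(55) = 59·55 + 47 = 3292 = 29·110 + 102 ≡ 102 (mod 110).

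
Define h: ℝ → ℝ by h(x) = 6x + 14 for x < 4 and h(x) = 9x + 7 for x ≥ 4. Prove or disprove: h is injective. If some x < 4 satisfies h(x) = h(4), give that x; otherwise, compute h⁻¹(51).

Both pieces are strictly increasing (slopes 6 and 9), so each is injective on its own interval.
The left piece maps (−∞, 4) onto (−∞, 38); the right piece maps [4, ∞) onto [43, ∞).
These images are disjoint, so no value is attained by both pieces. So h is injective.
Because the two images are disjoint, no x < 4 has h(x) = h(4), so we compute h⁻¹(51): 51 lies in [43, ∞), so solve 9x + 7 = 51: x = (51 − 7)/9 = 44/9.

44/9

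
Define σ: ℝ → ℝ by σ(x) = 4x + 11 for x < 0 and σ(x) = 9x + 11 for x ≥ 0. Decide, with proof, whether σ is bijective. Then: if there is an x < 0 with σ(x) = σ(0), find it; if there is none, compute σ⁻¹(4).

Both pieces are strictly increasing (slopes 4 and 9), so each is injective on its own interval.
The left piece maps (−∞, 0) onto (−∞, 11); the right piece maps [0, ∞) onto [11, ∞).
Since 11 = 11, the images partition ℝ: σ is injective and surjective, hence bijective.
Because the two images are disjoint, no x < 0 has σ(x) = σ(0), so we compute σ⁻¹(4): 4 lies in (−∞, 11), so solve 4x + 11 = 4: x = (4 − 11)/4 = −7/4.

-7/4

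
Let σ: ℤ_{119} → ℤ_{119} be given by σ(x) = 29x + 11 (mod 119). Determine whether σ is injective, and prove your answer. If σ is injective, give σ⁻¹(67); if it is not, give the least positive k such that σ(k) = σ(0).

84

If σ(u) = σ(v), then 29u ≡ 29v (mod 119). Because gcd(29, 119) = 1, we may cancel 29 to get u ≡ v (mod 119).
Thus σ is injective.
We now compute 29⁻¹ mod 119 explicitly. Euclid's algorithm: 119 = 4·29 + 3, 29 = 9·3 + 2, 3 = 1·2 + 1; back-substituting gives 1 = 78·29 − 19·119, so 29⁻¹ ≡ 78 (mod 119).
Since σ is injective, we find σ⁻¹(67): we need 29x ≡ 67 − 11 ≡ 56 (mod 119). Using 29⁻¹ = 78: x ≡ 78·56 = 4368 = 36·119 + 84, so x = 84.
Check: σ(84) = 29·84 + 11 = 2447 = 20·119 + 67 ≡ 67 (mod 119).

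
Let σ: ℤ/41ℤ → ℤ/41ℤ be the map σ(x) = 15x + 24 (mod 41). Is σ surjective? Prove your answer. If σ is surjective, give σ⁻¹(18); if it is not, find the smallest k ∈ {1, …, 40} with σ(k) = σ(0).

Recall: σ is surjective if every y in the codomain equals σ(x) for some x in the domain.
Since gcd(15, 41) = 1, 15 is invertible modulo 41. Euclid's algorithm: 41 = 2·15 + 11, 15 = 1·11 + 4, 11 = 2·4 + 3, 4 = 1·3 + 1; back-substituting gives 1 = 11·15 − 4·41, so 15⁻¹ ≡ 11 (mod 41).
Then y ↦ 11(y − 24) is a two-sided inverse to σ, so every y ∈ ℤ/41ℤ has a preimage.
Therefore σ is surjective.
Since σ is surjective, we find σ⁻¹(18): we need 15x ≡ 18 − 24 ≡ 35 (mod 41). Using 15⁻¹ = 11: x ≡ 11·35 = 385 = 9·41 + 16, so x = 16.
Check: σ(16) = 15·16 + 24 = 264 = 6·41 + 18 ≡ 18 (mod 41).

16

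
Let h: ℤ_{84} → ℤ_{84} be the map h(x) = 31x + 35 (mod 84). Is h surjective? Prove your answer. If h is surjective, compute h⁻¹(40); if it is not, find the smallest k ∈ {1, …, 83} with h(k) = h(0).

11

Recall that surjectivity means every element of the codomain has a preimage under h.
Since gcd(31, 84) = 1, 31 is invertible modulo 84. Euclid's algorithm: 84 = 2·31 + 22, 31 = 1·22 + 9, 22 = 2·9 + 4, 9 = 2·4 + 1; back-substituting gives 1 = 19·31 − 7·84, so 31⁻¹ ≡ 19 (mod 84).
Then y ↦ 19(y − 35) is a two-sided inverse to h, so every y ∈ ℤ_{84} has a preimage.
Hence h is surjective.
Since h is surjective, we find h⁻¹(40): we need 31x ≡ 40 − 35 ≡ 5 (mod 84). Using 31⁻¹ = 19: x ≡ 19·5 = 95 = 1·84 + 11, so x = 11.
Check: h(11) = 31·11 + 35 = 376 = 4·84 + 40 ≡ 40 (mod 84).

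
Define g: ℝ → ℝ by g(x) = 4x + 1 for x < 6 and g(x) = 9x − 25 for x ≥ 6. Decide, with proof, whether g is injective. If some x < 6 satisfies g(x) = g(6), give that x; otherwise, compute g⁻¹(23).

11/2

Both pieces are strictly increasing (slopes 4 and 9), so each is injective on its own interval.
The left piece maps (−∞, 6) onto (−∞, 25); the right piece maps [6, ∞) onto [29, ∞).
These images are disjoint, so no value is attained by both pieces. Therefore g is injective.
Because the two images are disjoint, no x < 6 has g(x) = g(6), so we compute g⁻¹(23): 23 lies in (−∞, 25), so solve 4x + 1 = 23: x = (23 − 1)/4 = 11/2.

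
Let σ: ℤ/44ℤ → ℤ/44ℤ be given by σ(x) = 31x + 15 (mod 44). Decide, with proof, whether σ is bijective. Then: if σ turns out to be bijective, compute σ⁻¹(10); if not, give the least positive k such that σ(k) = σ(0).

41

By definition, σ is injective if σ(s) = σ(t) implies s = t.
Suppose σ(s) = σ(t) in ℤ/44ℤ. Then 31s + 15 ≡ 31t + 15 (mod 44), thus 31(s − t) ≡ 0 (mod 44).
Since gcd(31, 44) = 1, 31 is invertible modulo 44, thus s − t ≡ 0 (mod 44), i.e. s = t.
We now compute 31⁻¹ mod 44 explicitly. Euclid's algorithm: 44 = 1·31 + 13, 31 = 2·13 + 5, 13 = 2·5 + 3, 5 = 1·3 + 2, 3 = 1·2 + 1; back-substituting gives 1 = 27·31 − 19·44, so 31⁻¹ ≡ 27 (mod 44).
For any y ∈ ℤ/44ℤ, x = 27(y − 15) mod 44 satisfies σ(x) = 31·27(y − 15) + 15 ≡ y (since 31·27 ≡ 1 mod 44). So every y has a preimage.
So σ is bijective.
Since σ is bijective, we compute σ⁻¹(10): solve 31x + 15 ≡ 10 (mod 44), i.e. 31x ≡ 39 (mod 44).
Multiplying by 31⁻¹ = 27 gives x ≡ 27·39 = 1053 = 23·44 + 41 ≡ 41 (mod 44).
Check: σ(41) = 31·41 + 15 = 1286 = 29·44 + 10 ≡ 10 (mod 44).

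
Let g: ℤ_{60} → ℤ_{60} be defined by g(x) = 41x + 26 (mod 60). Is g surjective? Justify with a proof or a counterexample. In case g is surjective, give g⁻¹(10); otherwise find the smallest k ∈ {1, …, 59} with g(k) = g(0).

By definition, g is surjective if every y in the codomain equals g(x) for some x in the domain.
Since gcd(41, 60) = 1, 41 is invertible modulo 60. Euclid's algorithm: 60 = 1·41 + 19, 41 = 2·19 + 3, 19 = 6·3 + 1; back-substituting gives 1 = 41·41 − 28·60, so 41⁻¹ ≡ 41 (mod 60).
For any y ∈ ℤ_{60}, x = 41(y − 26) mod 60 satisfies g(x) = 41·41(y − 26) + 26 ≡ y (since 41·41 ≡ 1 mod 60). So every y has a preimage.
So g is surjective.
Since g is surjective, we compute g⁻¹(10): solve 41x + 26 ≡ 10 (mod 60), i.e. 41x ≡ 44 (mod 60).
Multiplying by 41⁻¹ = 41 gives x ≡ 41·44 = 1804 = 30·60 + 4 ≡ 4 (mod 60).
Check: g(4) = 41·4 + 26 = 190 = 3·60 + 10 ≡ 10 (mod 60).

4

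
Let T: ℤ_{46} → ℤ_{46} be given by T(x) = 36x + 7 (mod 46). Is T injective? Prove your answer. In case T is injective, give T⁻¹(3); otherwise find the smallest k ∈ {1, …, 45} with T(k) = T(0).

23

We have gcd(36, 46) = 2 > 1. Taking a = 0 and b = 23: T(0) = 7 and T(23) = 36·23 + 7 = 835 ≡ 7 (mod 46).
So T(0) = T(23) while 0 ≠ 23, hence T is not injective.
Since T is not injective, we find the least positive k with T(k) = T(0): this means 36k ≡ 0 (mod 46), i.e. 46 ∣ 36k. Since gcd(36, 46) = 2, dividing through by 2 this holds exactly when 23 ∣ 18k, and as gcd(18, 23) = 1, exactly when 23 ∣ k.
The smallest positive such k is 23.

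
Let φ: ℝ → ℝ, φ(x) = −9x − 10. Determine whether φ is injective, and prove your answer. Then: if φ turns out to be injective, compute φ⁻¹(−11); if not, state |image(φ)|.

1/9

Suppose φ(a) = φ(b). Then −9a − 10 = −9b − 10, thus −9a = −9b, hence a = b.
Thus φ is injective.
Since φ is injective, we compute φ⁻¹(−11) = (−11 + 10)/(−9) = 1/9.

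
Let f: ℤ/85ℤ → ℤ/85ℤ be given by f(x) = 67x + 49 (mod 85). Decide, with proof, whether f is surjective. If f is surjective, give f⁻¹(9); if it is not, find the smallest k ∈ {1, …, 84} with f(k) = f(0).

Since gcd(67, 85) = 1, 67 is invertible modulo 85. Euclid's algorithm: 85 = 1·67 + 18, 67 = 3·18 + 13, 18 = 1·13 + 5, 13 = 2·5 + 3, 5 = 1·3 + 2, 3 = 1·2 + 1; back-substituting gives 1 = 33·67 − 26·85, so 67⁻¹ ≡ 33 (mod 85).
Then y ↦ 33(y − 49) is a two-sided inverse to f, so every y ∈ ℤ/85ℤ has a preimage.
Therefore f is surjective.
Since f is surjective, we compute f⁻¹(9): solve 67x + 49 ≡ 9 (mod 85), i.e. 67x ≡ 45 (mod 85).
Multiplying by 67⁻¹ = 33 gives x ≡ 33·45 = 1485 = 17·85 + 40 ≡ 40 (mod 85).
Check: f(40) = 67·40 + 49 = 2729 = 32·85 + 9 ≡ 9 (mod 85).

40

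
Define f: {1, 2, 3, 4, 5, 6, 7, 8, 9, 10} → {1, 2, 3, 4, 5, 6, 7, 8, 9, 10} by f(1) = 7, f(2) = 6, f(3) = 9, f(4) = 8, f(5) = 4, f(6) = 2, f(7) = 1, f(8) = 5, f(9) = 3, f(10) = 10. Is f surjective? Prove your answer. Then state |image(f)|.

Every element of the codomain has a preimage: 1 = f(7), 2 = f(6), 3 = f(9), 4 = f(5), 5 = f(8), 6 = f(2), 7 = f(1), 8 = f(4), 9 = f(3), 10 = f(10).
Hence f is surjective.
The image of f is {1, 2, 3, 4, 5, 6, 7, 8, 9, 10}, which has 10 elements.

10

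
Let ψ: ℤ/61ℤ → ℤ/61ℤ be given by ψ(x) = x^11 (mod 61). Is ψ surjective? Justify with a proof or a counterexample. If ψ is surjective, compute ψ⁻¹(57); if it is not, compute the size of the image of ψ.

Since 61 is prime, the nonzero elements of ℤ/61ℤ form a cyclic group of order 60.
As gcd(11, 60) = 1, raising to the 11th power is a bijection on this group: if u^11 ≡ v^11 then (uv^{−1})^11 = 1, and the only element of order dividing gcd(11, 60) = 1 is 1, so u = v.
With ψ(0) = 0 this makes ψ injective on all of ℤ/61ℤ, hence bijective (finite equal-size domain and codomain). In particular ψ is surjective.
Since ψ is surjective, we find the preimage of 57. The inverse of x ↦ x^11 on (ℤ/61ℤ)^× is x ↦ x^11, because 11·11 = 121 = 2·60 + 1 ≡ 1 (mod 60) and x^{60} = 1 for x ≠ 0 (Fermat). So ψ⁻¹(57) = 57^11 mod 61.
Repeated squaring mod 61: 57^1 ≡ 57, 57^2 ≡ 57² = 3249 ≡ 16, 57^4 ≡ 16² = 256 ≡ 12, 57^8 ≡ 12² = 144 ≡ 22. Since 11 = 8 + 2 + 1, 57^11 ≡ 22·16·57: 22·16 = 352 ≡ 47, then 47·57 = 2679 ≡ 56. So 57^11 ≡ 56 (mod 61).
Hence ψ⁻¹(57) = 56.

56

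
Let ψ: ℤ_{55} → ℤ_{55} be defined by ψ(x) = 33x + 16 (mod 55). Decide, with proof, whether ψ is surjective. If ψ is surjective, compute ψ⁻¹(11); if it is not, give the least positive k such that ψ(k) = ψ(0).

Since gcd(33, 55) = 11, we have 33x ≡ 0 (mod 11) for all x, so ψ(x) ≡ 5 (mod 11).
But 0 ≢ 5 (mod 11), so 0 ∈ ℤ_{55} has no preimage. Hence ψ is not surjective.
Since ψ is not surjective, we find the least positive k with ψ(k) = ψ(0): this means 33k ≡ 0 (mod 55), i.e. 55 ∣ 33k. Since gcd(33, 55) = 11, dividing through by 11 this holds exactly when 5 ∣ 3k, and as gcd(3, 5) = 1, exactly when 5 ∣ k.
The smallest positive such k is 5.

5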